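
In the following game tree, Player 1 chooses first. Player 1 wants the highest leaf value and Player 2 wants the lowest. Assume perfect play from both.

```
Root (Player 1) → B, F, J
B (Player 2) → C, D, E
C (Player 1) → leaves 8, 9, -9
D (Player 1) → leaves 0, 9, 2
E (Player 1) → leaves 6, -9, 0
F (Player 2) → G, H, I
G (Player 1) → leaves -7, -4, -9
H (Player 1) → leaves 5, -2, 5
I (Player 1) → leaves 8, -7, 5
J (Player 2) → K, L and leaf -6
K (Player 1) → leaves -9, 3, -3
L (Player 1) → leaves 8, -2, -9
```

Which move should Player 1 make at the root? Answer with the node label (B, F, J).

C (Player 1): max(8, 9, -9) = 9
D (Player 1): max(0, 9, 2) = 9
E (Player 1): max(6, -9, 0) = 6
B (Player 2): min(9, 9, 6) = 6
G (Player 1): max(-7, -4, -9) = -4
H (Player 1): max(5, -2, 5) = 5
I (Player 1): max(8, -7, 5) = 8
F (Player 2): min(-4, 5, 8) = -4
K (Player 1): max(-9, 3, -3) = 3
L (Player 1): max(8, -2, -9) = 8
J (Player 2): min(3, 8, -6) = -6
Root (Player 1): max(6, -4, -6) = 6
Player 1 picks the child with the highest value: B (value 6).

B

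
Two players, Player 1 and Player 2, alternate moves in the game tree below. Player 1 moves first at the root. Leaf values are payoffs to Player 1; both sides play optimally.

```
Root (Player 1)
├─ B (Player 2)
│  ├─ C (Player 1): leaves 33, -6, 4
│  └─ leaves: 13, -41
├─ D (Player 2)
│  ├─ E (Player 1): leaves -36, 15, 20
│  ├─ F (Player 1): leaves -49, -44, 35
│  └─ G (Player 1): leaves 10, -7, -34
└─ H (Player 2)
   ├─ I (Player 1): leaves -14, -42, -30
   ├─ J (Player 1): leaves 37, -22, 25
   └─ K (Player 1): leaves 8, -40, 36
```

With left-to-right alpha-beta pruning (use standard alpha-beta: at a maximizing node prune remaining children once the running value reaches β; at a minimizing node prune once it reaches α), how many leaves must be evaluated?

17

C [α=-∞,β=+∞]: v=33
B [α=-∞,β=+∞]: v=-41
E [α=-41,β=+∞]: v=20
F [α=-41,β=20]: v=35
G [α=-41,β=20]: v=10
D [α=-41,β=+∞]: v=10
I [α=10,β=+∞]: v=-14
H [α=10,β=+∞]: v=-14 after child 1 ≤ α → α-cutoff, skip 2
Root [α=-∞,β=+∞]: v=10
Leaves evaluated: 17 of 23.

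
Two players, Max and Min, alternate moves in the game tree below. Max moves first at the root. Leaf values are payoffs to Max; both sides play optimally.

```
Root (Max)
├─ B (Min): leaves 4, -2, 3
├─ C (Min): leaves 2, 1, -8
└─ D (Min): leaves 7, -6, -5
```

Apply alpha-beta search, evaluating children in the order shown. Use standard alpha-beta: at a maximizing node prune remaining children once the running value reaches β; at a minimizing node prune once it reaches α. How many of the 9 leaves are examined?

8

B [α=-∞,β=+∞]: v=-2
C [α=-2,β=+∞]: v=-8
D [α=-2,β=+∞]: v=-6 after child 2 ≤ α → α-cutoff, skip 1
Root [α=-∞,β=+∞]: v=-2
Leaves evaluated: 8 of 9.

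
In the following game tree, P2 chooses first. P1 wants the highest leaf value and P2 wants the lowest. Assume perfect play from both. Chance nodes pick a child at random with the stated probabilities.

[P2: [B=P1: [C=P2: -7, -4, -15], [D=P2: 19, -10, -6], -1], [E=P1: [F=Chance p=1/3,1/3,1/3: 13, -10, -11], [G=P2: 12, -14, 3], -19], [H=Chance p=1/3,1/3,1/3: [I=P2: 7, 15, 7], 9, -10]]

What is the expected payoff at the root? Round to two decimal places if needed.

-2.67

C (P2): min(-7, -4, -15) = -15
D (P2): min(19, -10, -6) = -10
B (P1): max(-15, -10, -1) = -1
F (Chance): 1/3·13 + 1/3·-10 + 1/3·-11 = -2.67
G (P2): min(12, -14, 3) = -14
E (P1): max(-2.67, -14, -19) = -2.67
I (P2): min(7, 15, 7) = 7
H (Chance): 1/3·7 + 1/3·9 + 1/3·-10 = 2
Root (P2): min(-1, -2.67, 2) = -2.67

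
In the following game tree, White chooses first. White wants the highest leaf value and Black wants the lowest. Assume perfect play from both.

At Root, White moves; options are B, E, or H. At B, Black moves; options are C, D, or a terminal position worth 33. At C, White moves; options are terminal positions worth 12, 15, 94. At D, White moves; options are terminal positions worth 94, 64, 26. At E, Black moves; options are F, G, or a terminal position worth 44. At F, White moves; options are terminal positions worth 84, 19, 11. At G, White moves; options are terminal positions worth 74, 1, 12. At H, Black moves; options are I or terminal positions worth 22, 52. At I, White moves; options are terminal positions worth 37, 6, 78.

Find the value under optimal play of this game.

44

C (White): max(12, 15, 94) = 94
D (White): max(94, 64, 26) = 94
B (Black): min(94, 94, 33) = 33
F (White): max(84, 19, 11) = 84
G (White): max(74, 1, 12) = 74
E (Black): min(84, 74, 44) = 44
I (White): max(37, 6, 78) = 78
H (Black): min(78, 22, 52) = 22
Root (White): max(33, 44, 22) = 44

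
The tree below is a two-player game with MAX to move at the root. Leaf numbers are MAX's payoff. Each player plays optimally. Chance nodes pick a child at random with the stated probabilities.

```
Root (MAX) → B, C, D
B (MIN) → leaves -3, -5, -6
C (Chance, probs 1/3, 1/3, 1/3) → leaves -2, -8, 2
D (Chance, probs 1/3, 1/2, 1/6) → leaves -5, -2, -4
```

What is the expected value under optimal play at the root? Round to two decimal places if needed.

-2.67

B (MIN): min(-3, -5, -6) = -6
C (Chance): 1/3·-2 + 1/3·-8 + 1/3·2 = -2.67
D (Chance): 1/3·-5 + 1/2·-2 + 1/6·-4 = -3.33
Root (MAX): max(-6, -2.67, -3.33) = -2.67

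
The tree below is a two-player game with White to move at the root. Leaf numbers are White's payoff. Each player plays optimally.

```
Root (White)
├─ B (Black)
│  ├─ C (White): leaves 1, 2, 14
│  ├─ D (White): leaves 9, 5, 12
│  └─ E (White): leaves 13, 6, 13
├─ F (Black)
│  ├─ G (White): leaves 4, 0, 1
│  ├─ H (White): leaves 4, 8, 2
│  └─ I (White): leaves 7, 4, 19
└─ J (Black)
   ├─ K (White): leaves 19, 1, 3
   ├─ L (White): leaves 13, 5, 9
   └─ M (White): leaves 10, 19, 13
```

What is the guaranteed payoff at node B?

C: max(1, 2, 14) = 14
D: max(9, 5, 12) = 12
E: max(13, 6, 13) = 13
B: min(14, 12, 13) = 12

12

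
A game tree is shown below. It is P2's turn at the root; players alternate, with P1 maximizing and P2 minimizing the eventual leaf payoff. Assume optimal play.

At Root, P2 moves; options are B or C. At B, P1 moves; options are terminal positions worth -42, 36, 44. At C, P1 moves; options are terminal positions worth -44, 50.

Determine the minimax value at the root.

44

B (P1): max(-42, 36, 44) = 44
C (P1): max(-44, 50) = 50
Root (P2): min(44, 50) = 44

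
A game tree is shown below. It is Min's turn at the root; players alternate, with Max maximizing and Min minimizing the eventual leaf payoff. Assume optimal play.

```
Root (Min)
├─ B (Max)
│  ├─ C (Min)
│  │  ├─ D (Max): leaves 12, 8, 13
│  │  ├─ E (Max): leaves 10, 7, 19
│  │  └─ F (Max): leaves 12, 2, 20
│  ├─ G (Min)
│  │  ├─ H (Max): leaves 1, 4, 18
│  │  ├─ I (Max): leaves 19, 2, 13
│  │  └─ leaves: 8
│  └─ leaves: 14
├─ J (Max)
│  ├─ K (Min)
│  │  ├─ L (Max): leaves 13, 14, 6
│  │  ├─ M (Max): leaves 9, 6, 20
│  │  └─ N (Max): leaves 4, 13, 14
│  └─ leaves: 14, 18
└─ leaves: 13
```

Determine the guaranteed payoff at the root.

D (Max): max(12, 8, 13) = 13
E (Max): max(10, 7, 19) = 19
F (Max): max(12, 2, 20) = 20
C (Min): min(13, 19, 20) = 13
H (Max): max(1, 4, 18) = 18
I (Max): max(19, 2, 13) = 19
G (Min): min(18, 19, 8) = 8
B (Max): max(13, 8, 14) = 14
L (Max): max(13, 14, 6) = 14
M (Max): max(9, 6, 20) = 20
N (Max): max(4, 13, 14) = 14
K (Min): min(14, 20, 14) = 14
J (Max): max(14, 14, 18) = 18
Root (Min): min(14, 18, 13) = 13

13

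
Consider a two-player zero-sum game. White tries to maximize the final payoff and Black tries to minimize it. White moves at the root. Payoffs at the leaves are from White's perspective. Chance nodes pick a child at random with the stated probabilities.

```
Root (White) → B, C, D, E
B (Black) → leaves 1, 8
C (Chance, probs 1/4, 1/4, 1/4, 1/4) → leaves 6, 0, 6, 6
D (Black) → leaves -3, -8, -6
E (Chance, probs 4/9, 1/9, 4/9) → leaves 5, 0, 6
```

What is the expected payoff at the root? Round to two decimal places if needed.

4.89

B (Black): min(1, 8) = 1
C (Chance): 1/4·6 + 1/4·0 + 1/4·6 + 1/4·6 = 4.5
D (Black): min(-3, -8, -6) = -8
E (Chance): 4/9·5 + 1/9·0 + 4/9·6 = 4.89
Root (White): max(1, 4.5, -8, 4.89) = 4.89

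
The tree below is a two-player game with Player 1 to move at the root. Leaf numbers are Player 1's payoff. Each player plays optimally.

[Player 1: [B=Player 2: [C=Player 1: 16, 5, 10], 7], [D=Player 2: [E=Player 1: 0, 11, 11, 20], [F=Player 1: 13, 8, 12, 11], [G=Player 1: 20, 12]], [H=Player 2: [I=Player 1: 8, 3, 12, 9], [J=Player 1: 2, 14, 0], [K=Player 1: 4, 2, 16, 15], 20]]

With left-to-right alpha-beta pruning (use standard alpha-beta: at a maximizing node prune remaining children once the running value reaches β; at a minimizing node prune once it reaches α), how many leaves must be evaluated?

C [α=-∞,β=+∞]: v=16
B [α=-∞,β=+∞]: v=7
E [α=7,β=+∞]: v=20
F [α=7,β=20]: v=13
G [α=7,β=13]: v=20 after child 1 ≥ β → β-cutoff, skip 1
D [α=7,β=+∞]: v=13
I [α=13,β=+∞]: v=12
H [α=13,β=+∞]: v=12 after child 1 ≤ α → α-cutoff, skip 3
Root [α=-∞,β=+∞]: v=13
Leaves evaluated: 17 of 26.

17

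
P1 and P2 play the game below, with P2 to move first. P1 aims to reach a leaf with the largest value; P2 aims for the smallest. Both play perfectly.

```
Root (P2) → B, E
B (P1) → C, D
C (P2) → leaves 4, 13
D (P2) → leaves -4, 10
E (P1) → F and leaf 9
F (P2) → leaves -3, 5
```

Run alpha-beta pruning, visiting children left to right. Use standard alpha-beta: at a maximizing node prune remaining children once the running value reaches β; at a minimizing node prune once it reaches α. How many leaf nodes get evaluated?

6

C [α=-∞,β=+∞]: v=4
D [α=4,β=+∞]: v=-4 after child 1 ≤ α → α-cutoff, skip 1
B [α=-∞,β=+∞]: v=4
F [α=-∞,β=4]: v=-3
E [α=-∞,β=4]: v=9
Root [α=-∞,β=+∞]: v=4
Leaves evaluated: 6 of 7.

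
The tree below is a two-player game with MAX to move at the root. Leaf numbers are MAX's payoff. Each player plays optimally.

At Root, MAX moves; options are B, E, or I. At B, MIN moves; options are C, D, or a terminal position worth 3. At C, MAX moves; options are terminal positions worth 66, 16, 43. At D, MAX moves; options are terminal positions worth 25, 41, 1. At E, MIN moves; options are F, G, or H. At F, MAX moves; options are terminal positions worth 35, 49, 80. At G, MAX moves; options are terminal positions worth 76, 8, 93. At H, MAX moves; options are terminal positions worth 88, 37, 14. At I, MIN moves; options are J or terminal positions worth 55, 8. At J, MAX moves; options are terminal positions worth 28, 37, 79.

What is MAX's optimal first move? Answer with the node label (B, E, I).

E

C (MAX): max(66, 16, 43) = 66
D (MAX): max(25, 41, 1) = 41
B (MIN): min(66, 41, 3) = 3
F (MAX): max(35, 49, 80) = 80
G (MAX): max(76, 8, 93) = 93
H (MAX): max(88, 37, 14) = 88
E (MIN): min(80, 93, 88) = 80
J (MAX): max(28, 37, 79) = 79
I (MIN): min(79, 55, 8) = 8
Root (MAX): max(3, 80, 8) = 80
MAX picks the child with the highest value: E (value 80).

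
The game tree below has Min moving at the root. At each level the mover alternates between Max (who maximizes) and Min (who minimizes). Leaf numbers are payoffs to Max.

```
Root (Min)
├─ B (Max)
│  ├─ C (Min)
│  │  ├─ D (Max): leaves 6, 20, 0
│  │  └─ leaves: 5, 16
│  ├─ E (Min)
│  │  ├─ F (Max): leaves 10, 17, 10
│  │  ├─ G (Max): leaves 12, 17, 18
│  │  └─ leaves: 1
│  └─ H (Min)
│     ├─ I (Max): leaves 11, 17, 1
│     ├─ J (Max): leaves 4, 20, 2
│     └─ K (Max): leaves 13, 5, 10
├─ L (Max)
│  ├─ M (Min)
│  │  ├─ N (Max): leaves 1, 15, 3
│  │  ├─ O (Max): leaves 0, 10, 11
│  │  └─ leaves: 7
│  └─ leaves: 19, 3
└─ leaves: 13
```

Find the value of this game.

D (Max): max(6, 20, 0) = 20
C (Min): min(20, 5, 16) = 5
F (Max): max(10, 17, 10) = 17
G (Max): max(12, 17, 18) = 18
E (Min): min(17, 18, 1) = 1
I (Max): max(11, 17, 1) = 17
J (Max): max(4, 20, 2) = 20
K (Max): max(13, 5, 10) = 13
H (Min): min(17, 20, 13) = 13
B (Max): max(5, 1, 13) = 13
N (Max): max(1, 15, 3) = 15
O (Max): max(0, 10, 11) = 11
M (Min): min(15, 11, 7) = 7
L (Max): max(7, 19, 3) = 19
Root (Min): min(13, 19, 13) = 13

13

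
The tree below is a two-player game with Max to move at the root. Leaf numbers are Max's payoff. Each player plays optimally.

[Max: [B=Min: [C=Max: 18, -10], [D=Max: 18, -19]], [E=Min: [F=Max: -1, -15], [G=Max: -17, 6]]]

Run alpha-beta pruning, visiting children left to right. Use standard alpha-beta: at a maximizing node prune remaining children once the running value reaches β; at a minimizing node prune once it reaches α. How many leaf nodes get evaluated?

5

C [α=-∞,β=+∞]: v=18
D [α=-∞,β=18]: v=18 after child 1 ≥ β → β-cutoff, skip 1
B [α=-∞,β=+∞]: v=18
F [α=18,β=+∞]: v=-1
E [α=18,β=+∞]: v=-1 after child 1 ≤ α → α-cutoff, skip 1
Root [α=-∞,β=+∞]: v=18
Leaves evaluated: 5 of 8.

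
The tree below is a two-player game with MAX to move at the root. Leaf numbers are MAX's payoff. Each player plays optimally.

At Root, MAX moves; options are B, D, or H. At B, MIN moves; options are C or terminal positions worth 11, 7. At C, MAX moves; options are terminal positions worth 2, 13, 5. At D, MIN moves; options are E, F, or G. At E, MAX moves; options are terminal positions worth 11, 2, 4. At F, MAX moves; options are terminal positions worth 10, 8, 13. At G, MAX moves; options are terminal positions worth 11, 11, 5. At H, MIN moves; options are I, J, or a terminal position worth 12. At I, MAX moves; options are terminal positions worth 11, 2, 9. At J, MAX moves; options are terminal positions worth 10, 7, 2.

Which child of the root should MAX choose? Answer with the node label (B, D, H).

D

C (MAX): max(2, 13, 5) = 13
B (MIN): min(13, 11, 7) = 7
E (MAX): max(11, 2, 4) = 11
F (MAX): max(10, 8, 13) = 13
G (MAX): max(11, 11, 5) = 11
D (MIN): min(11, 13, 11) = 11
I (MAX): max(11, 2, 9) = 11
J (MAX): max(10, 7, 2) = 10
H (MIN): min(11, 10, 12) = 10
Root (MAX): max(7, 11, 10) = 11
MAX picks the child with the highest value: D (value 11).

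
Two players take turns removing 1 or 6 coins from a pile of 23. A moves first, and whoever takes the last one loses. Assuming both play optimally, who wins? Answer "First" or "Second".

First

Positions where the player to move wins (W) vs loses (L):
i:   0  1  2  3  4  5  6  7  8  9 10 11 12 13 14 15 16 17 18 19 20 21 22 23
     W  L  W  L  W  L  W  W  L  W  L  W  L  W  W  L  W  L  W  L  W  W  L  W
Position 23 is W, so the first player wins.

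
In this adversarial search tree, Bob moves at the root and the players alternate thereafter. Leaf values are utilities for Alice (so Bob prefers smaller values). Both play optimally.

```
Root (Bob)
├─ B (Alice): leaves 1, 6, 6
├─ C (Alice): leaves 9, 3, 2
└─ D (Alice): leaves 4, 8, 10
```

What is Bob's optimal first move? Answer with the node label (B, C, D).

B (Alice): max(1, 6, 6) = 6
C (Alice): max(9, 3, 2) = 9
D (Alice): max(4, 8, 10) = 10
Root (Bob): min(6, 9, 10) = 6
Bob picks the child with the lowest value: B (value 6).

B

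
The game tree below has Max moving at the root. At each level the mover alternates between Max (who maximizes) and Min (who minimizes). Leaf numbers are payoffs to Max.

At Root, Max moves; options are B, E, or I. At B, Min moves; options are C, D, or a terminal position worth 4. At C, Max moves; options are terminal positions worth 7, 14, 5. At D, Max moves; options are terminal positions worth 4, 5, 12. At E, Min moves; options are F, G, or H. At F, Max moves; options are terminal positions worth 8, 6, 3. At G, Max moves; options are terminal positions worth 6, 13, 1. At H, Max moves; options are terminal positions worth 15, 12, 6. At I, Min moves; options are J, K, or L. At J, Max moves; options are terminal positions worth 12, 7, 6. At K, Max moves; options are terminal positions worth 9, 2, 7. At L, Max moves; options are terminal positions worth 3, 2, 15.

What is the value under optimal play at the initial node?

C (Max): max(7, 14, 5) = 14
D (Max): max(4, 5, 12) = 12
B (Min): min(14, 12, 4) = 4
F (Max): max(8, 6, 3) = 8
G (Max): max(6, 13, 1) = 13
H (Max): max(15, 12, 6) = 15
E (Min): min(8, 13, 15) = 8
J (Max): max(12, 7, 6) = 12
K (Max): max(9, 2, 7) = 9
L (Max): max(3, 2, 15) = 15
I (Min): min(12, 9, 15) = 9
Root (Max): max(4, 8, 9) = 9

9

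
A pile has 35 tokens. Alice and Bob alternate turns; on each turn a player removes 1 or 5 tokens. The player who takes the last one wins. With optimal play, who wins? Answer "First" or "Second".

Mark each pile size as W (mover wins) or L (mover loses):
i:   0  1  2  3  4  5  6  7  8  9 10 11 12 13 14 15 16 17 18 19 20 21 22 23 24 25 26 27 28 29 30 31 32 33 34 35
     L  W  L  W  L  W  L  W  L  W  L  W  L  W  L  W  L  W  L  W  L  W  L  W  L  W  L  W  L  W  L  W  L  W  L  W
Position 35 is W, so the first player wins.

First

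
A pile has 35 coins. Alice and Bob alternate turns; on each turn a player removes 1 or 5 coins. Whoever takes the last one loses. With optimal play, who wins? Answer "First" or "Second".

Compute winning (W) and losing (L) positions by backward induction:
i:   0  1  2  3  4  5  6  7  8  9 10 11 12 13 14 15 16 17 18 19 20 21 22 23 24 25 26 27 28 29 30 31 32 33 34 35
     W  L  W  L  W  L  W  L  W  L  W  L  W  L  W  L  W  L  W  L  W  L  W  L  W  L  W  L  W  L  W  L  W  L  W  L
Position 35 is L, so the second player wins.

Second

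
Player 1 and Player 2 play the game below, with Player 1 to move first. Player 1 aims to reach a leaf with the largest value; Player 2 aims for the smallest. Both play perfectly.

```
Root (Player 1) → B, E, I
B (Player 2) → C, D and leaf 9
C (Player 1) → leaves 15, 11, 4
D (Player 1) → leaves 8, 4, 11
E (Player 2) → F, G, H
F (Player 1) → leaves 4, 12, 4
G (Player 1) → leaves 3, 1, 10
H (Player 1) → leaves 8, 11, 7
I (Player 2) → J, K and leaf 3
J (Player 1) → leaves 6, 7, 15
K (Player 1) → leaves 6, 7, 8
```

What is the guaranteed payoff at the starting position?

10

C (Player 1): max(15, 11, 4) = 15
D (Player 1): max(8, 4, 11) = 11
B (Player 2): min(15, 11, 9) = 9
F (Player 1): max(4, 12, 4) = 12
G (Player 1): max(3, 1, 10) = 10
H (Player 1): max(8, 11, 7) = 11
E (Player 2): min(12, 10, 11) = 10
J (Player 1): max(6, 7, 15) = 15
K (Player 1): max(6, 7, 8) = 8
I (Player 2): min(15, 8, 3) = 3
Root (Player 1): max(9, 10, 3) = 10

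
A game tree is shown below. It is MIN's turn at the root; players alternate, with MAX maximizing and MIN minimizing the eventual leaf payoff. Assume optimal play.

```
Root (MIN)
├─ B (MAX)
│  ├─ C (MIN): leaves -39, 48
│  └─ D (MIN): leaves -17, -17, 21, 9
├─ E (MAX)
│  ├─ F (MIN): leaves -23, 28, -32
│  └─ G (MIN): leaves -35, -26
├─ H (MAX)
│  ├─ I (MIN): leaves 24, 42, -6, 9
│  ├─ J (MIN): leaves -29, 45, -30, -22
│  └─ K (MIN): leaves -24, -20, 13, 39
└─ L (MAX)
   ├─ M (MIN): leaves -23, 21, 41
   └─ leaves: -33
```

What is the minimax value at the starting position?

-32

C (MIN): min(-39, 48) = -39
D (MIN): min(-17, -17, 21, 9) = -17
B (MAX): max(-39, -17) = -17
F (MIN): min(-23, 28, -32) = -32
G (MIN): min(-35, -26) = -35
E (MAX): max(-32, -35) = -32
I (MIN): min(24, 42, -6, 9) = -6
J (MIN): min(-29, 45, -30, -22) = -30
K (MIN): min(-24, -20, 13, 39) = -24
H (MAX): max(-6, -30, -24) = -6
M (MIN): min(-23, 21, 41) = -23
L (MAX): max(-23, -33) = -23
Root (MIN): min(-17, -32, -6, -23) = -32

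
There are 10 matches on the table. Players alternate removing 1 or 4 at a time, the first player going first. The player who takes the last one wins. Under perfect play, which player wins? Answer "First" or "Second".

i:   0  1  2  3  4  5  6  7  8  9 10
     L  W  L  W  W  L  W  L  W  W  L
Position 10 is L, so the second player wins.

Second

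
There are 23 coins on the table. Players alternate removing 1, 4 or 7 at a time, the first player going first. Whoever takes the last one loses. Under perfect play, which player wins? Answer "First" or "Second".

First

Positions where the player to move wins (W) vs loses (L):
i:   0  1  2  3  4  5  6  7  8  9 10 11 12 13 14 15 16 17 18 19 20 21 22 23
     W  L  W  L  W  W  L  W  W  L  W  L  W  W  L  W  W  L  W  L  W  W  L  W
Position 23 is W, so the first player wins.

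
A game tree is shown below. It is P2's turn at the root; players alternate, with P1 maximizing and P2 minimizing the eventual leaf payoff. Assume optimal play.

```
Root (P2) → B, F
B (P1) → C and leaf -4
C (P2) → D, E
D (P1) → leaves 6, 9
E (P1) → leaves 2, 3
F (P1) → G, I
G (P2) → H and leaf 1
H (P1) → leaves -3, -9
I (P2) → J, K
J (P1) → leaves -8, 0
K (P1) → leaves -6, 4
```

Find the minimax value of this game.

D (P1): max(6, 9) = 9
E (P1): max(2, 3) = 3
C (P2): min(9, 3) = 3
B (P1): max(3, -4) = 3
H (P1): max(-3, -9) = -3
G (P2): min(-3, 1) = -3
J (P1): max(-8, 0) = 0
K (P1): max(-6, 4) = 4
I (P2): min(0, 4) = 0
F (P1): max(-3, 0) = 0
Root (P2): min(3, 0) = 0

0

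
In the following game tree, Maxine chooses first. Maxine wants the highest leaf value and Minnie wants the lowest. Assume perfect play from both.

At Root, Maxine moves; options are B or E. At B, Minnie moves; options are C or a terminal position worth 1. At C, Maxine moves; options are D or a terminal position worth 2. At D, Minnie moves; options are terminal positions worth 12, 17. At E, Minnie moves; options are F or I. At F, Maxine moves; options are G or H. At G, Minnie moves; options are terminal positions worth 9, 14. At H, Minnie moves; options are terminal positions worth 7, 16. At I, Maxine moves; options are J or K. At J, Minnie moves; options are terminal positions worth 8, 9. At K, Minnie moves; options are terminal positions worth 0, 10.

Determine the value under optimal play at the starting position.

D (Minnie): min(12, 17) = 12
C (Maxine): max(12, 2) = 12
B (Minnie): min(12, 1) = 1
G (Minnie): min(9, 14) = 9
H (Minnie): min(7, 16) = 7
F (Maxine): max(9, 7) = 9
J (Minnie): min(8, 9) = 8
K (Minnie): min(0, 10) = 0
I (Maxine): max(8, 0) = 8
E (Minnie): min(9, 8) = 8
Root (Maxine): max(1, 8) = 8

8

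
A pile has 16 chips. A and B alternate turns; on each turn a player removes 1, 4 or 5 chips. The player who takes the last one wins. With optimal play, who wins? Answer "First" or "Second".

W/L table (W = player to move can force a win):
i:   0  1  2  3  4  5  6  7  8  9 10 11 12 13 14 15 16
     L  W  L  W  W  W  W  W  L  W  L  W  W  W  W  W  L
Position 16 is L, so the second player wins.

Second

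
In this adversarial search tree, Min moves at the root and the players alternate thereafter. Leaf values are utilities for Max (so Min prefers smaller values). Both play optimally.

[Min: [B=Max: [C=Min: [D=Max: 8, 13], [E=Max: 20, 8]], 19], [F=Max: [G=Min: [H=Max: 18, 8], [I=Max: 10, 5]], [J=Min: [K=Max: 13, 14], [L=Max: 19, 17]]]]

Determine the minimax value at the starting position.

D (Max): max(8, 13) = 13
E (Max): max(20, 8) = 20
C (Min): min(13, 20) = 13
B (Max): max(13, 19) = 19
H (Max): max(18, 8) = 18
I (Max): max(10, 5) = 10
G (Min): min(18, 10) = 10
K (Max): max(13, 14) = 14
L (Max): max(19, 17) = 19
J (Min): min(14, 19) = 14
F (Max): max(10, 14) = 14
Root (Min): min(19, 14) = 14

14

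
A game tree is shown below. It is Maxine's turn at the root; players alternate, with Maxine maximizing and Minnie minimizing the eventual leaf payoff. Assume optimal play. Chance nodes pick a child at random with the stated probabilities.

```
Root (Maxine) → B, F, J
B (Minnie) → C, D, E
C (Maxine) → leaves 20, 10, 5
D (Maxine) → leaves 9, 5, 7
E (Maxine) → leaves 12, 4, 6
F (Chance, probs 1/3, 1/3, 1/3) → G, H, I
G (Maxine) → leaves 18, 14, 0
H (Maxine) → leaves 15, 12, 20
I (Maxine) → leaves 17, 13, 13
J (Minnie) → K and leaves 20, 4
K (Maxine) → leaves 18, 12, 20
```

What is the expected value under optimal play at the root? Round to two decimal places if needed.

C (Maxine): max(20, 10, 5) = 20
D (Maxine): max(9, 5, 7) = 9
E (Maxine): max(12, 4, 6) = 12
B (Minnie): min(20, 9, 12) = 9
G (Maxine): max(18, 14, 0) = 18
H (Maxine): max(15, 12, 20) = 20
I (Maxine): max(17, 13, 13) = 17
F (Chance): 1/3·18 + 1/3·20 + 1/3·17 = 18.33
K (Maxine): max(18, 12, 20) = 20
J (Minnie): min(20, 20, 4) = 4
Root (Maxine): max(9, 18.33, 4) = 18.33

18.33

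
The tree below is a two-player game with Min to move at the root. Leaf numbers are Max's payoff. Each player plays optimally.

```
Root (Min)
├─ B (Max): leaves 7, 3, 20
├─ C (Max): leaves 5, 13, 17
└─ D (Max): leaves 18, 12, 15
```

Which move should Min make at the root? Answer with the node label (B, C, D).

B (Max): max(7, 3, 20) = 20
C (Max): max(5, 13, 17) = 17
D (Max): max(18, 12, 15) = 18
Root (Min): min(20, 17, 18) = 17
Min picks the child with the lowest value: C (value 17).

C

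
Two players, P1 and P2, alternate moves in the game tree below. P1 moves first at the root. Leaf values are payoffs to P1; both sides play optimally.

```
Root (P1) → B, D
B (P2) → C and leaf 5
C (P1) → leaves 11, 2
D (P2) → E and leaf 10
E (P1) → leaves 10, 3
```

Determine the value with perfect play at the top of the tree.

C (P1): max(11, 2) = 11
B (P2): min(11, 5) = 5
E (P1): max(10, 3) = 10
D (P2): min(10, 10) = 10
Root (P1): max(5, 10) = 10

10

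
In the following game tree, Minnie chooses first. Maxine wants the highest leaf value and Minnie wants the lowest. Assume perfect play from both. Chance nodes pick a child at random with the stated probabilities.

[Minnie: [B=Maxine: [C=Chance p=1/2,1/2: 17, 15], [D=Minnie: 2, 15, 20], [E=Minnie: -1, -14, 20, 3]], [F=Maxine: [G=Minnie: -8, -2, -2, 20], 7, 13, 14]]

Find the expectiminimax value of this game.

C (Chance): 1/2·17 + 1/2·15 = 16
D (Minnie): min(2, 15, 20) = 2
E (Minnie): min(-1, -14, 20, 3) = -14
B (Maxine): max(16, 2, -14) = 16
G (Minnie): min(-8, -2, -2, 20) = -8
F (Maxine): max(-8, 7, 13, 14) = 14
Root (Minnie): min(16, 14) = 14

14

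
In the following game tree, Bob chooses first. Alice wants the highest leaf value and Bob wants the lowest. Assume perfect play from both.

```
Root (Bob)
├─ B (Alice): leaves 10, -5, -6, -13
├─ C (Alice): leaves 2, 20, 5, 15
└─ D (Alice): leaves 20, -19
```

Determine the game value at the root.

10

B (Alice): max(10, -5, -6, -13) = 10
C (Alice): max(2, 20, 5, 15) = 20
D (Alice): max(20, -19) = 20
Root (Bob): min(10, 20, 20) = 10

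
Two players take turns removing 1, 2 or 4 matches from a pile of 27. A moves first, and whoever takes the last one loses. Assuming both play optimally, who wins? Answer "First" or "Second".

First

Mark each pile size as W (mover wins) or L (mover loses):
i:   0  1  2  3  4  5  6  7  8  9 10 11 12 13 14 15 16 17 18 19 20 21 22 23 24 25 26 27
     W  L  W  W  L  W  W  L  W  W  L  W  W  L  W  W  L  W  W  L  W  W  L  W  W  L  W  W
Position 27 is W, so the first player wins.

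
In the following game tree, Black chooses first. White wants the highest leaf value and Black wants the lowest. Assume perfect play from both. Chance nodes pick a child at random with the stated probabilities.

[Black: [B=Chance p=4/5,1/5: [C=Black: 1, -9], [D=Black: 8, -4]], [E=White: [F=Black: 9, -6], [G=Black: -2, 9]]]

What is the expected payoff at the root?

C (Black): min(1, -9) = -9
D (Black): min(8, -4) = -4
B (Chance): 4/5·-9 + 1/5·-4 = -8
F (Black): min(9, -6) = -6
G (Black): min(-2, 9) = -2
E (White): max(-6, -2) = -2
Root (Black): min(-8, -2) = -8

-8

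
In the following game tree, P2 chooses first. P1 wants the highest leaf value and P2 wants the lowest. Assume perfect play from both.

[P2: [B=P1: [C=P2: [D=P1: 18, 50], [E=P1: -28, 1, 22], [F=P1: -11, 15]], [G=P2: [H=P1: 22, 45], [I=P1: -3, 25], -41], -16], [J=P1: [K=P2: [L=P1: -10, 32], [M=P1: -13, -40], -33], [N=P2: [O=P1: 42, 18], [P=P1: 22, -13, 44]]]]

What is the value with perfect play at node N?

42

O: max(42, 18) = 42
P: max(22, -13, 44) = 44
N: min(42, 44) = 42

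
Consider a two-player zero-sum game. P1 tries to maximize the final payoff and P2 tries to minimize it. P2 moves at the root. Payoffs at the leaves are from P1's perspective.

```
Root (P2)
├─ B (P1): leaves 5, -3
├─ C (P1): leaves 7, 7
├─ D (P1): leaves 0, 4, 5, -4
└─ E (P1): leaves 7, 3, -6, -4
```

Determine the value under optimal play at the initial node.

5

B (P1): max(5, -3) = 5
C (P1): max(7, 7) = 7
D (P1): max(0, 4, 5, -4) = 5
E (P1): max(7, 3, -6, -4) = 7
Root (P2): min(5, 7, 5, 7) = 5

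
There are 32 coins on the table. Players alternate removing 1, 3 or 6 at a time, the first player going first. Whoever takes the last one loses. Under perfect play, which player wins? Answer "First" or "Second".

i:   0  1  2  3  4  5  6  7  8  9 10 11 12 13 14 15 16 17 18 19 20 21 22 23 24 25 26 27 28 29 30 31 32
     W  L  W  L  W  L  W  W  W  W  L  W  L  W  L  W  W  W  W  L  W  L  W  L  W  W  W  W  L  W  L  W  L
Position 32 is L, so the second player wins.

Second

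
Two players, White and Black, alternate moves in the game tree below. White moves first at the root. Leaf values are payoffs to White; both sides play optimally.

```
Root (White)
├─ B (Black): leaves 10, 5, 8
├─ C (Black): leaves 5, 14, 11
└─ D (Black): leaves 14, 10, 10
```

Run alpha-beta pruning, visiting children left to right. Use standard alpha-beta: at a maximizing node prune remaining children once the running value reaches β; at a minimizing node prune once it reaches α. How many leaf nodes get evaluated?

7

B [α=-∞,β=+∞]: v=5
C [α=5,β=+∞]: v=5 after child 1 ≤ α → α-cutoff, skip 2
D [α=5,β=+∞]: v=10
Root [α=-∞,β=+∞]: v=10
Leaves evaluated: 7 of 9.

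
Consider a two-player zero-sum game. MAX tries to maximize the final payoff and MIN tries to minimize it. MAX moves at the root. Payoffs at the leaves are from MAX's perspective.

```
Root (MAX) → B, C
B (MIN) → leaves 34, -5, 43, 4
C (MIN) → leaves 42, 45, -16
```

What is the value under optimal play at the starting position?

B (MIN): min(34, -5, 43, 4) = -5
C (MIN): min(42, 45, -16) = -16
Root (MAX): max(-5, -16) = -5

-5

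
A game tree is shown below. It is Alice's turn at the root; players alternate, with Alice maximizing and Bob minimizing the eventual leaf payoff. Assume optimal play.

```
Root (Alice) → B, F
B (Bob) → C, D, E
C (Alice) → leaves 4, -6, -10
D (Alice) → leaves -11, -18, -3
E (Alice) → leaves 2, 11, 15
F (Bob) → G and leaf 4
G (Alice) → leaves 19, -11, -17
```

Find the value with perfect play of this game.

4

C (Alice): max(4, -6, -10) = 4
D (Alice): max(-11, -18, -3) = -3
E (Alice): max(2, 11, 15) = 15
B (Bob): min(4, -3, 15) = -3
G (Alice): max(19, -11, -17) = 19
F (Bob): min(19, 4) = 4
Root (Alice): max(-3, 4) = 4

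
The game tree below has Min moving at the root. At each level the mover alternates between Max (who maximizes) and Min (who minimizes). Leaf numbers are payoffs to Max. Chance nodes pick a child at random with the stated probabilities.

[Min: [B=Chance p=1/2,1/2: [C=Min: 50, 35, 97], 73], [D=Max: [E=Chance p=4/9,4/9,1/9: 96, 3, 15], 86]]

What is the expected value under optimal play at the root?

54

C (Min): min(50, 35, 97) = 35
B (Chance): 1/2·35 + 1/2·73 = 54
E (Chance): 4/9·96 + 4/9·3 + 1/9·15 = 45.67
D (Max): max(45.67, 86) = 86
Root (Min): min(54, 86) = 54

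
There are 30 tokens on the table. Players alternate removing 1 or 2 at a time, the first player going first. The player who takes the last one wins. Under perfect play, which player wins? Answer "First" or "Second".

i:   0  1  2  3  4  5  6  7  8  9 10 11 12 13 14 15 16 17 18 19 20 21 22 23 24 25 26 27 28 29 30
     L  W  W  L  W  W  L  W  W  L  W  W  L  W  W  L  W  W  L  W  W  L  W  W  L  W  W  L  W  W  L
Position 30 is L, so the second player wins.

Second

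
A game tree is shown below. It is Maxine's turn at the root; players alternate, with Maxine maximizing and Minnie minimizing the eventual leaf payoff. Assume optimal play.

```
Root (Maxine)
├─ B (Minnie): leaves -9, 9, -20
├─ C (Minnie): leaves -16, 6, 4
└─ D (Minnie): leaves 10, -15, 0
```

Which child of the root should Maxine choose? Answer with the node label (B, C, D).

D

B (Minnie): min(-9, 9, -20) = -20
C (Minnie): min(-16, 6, 4) = -16
D (Minnie): min(10, -15, 0) = -15
Root (Maxine): max(-20, -16, -15) = -15
Maxine picks the child with the highest value: D (value -15).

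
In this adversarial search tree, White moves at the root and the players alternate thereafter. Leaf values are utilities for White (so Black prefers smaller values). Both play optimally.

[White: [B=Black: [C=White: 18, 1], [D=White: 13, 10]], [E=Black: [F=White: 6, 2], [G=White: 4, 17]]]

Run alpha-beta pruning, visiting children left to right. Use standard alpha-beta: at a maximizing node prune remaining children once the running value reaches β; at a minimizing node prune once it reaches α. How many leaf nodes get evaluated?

C [α=-∞,β=+∞]: v=18
D [α=-∞,β=18]: v=13
B [α=-∞,β=+∞]: v=13
F [α=13,β=+∞]: v=6
E [α=13,β=+∞]: v=6 after child 1 ≤ α → α-cutoff, skip 1
Root [α=-∞,β=+∞]: v=13
Leaves evaluated: 6 of 8.

6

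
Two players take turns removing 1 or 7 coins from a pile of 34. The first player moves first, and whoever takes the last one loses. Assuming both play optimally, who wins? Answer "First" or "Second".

i:   0  1  2  3  4  5  6  7  8  9 10 11 12 13 14 15 16 17 18 19 20 21 22 23 24 25 26 27 28 29 30 31 32 33 34
     W  L  W  L  W  L  W  L  W  L  W  L  W  L  W  L  W  L  W  L  W  L  W  L  W  L  W  L  W  L  W  L  W  L  W
Position 34 is W, so the first player wins.

First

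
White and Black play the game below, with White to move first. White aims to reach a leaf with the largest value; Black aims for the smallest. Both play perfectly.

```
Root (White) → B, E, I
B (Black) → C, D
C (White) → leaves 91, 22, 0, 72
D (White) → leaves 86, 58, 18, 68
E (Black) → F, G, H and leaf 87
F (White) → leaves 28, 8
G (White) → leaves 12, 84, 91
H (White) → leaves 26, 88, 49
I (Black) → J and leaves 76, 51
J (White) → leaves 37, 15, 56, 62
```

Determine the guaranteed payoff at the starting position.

86

C (White): max(91, 22, 0, 72) = 91
D (White): max(86, 58, 18, 68) = 86
B (Black): min(91, 86) = 86
F (White): max(28, 8) = 28
G (White): max(12, 84, 91) = 91
H (White): max(26, 88, 49) = 88
E (Black): min(28, 91, 88, 87) = 28
J (White): max(37, 15, 56, 62) = 62
I (Black): min(62, 76, 51) = 51
Root (White): max(86, 28, 51) = 86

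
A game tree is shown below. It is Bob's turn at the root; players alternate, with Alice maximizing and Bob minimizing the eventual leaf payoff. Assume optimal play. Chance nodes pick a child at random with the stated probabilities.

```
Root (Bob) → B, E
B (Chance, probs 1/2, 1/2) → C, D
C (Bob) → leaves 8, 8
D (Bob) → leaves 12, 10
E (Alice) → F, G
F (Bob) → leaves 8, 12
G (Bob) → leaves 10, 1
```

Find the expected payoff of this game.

8

C (Bob): min(8, 8) = 8
D (Bob): min(12, 10) = 10
B (Chance): 1/2·8 + 1/2·10 = 9
F (Bob): min(8, 12) = 8
G (Bob): min(10, 1) = 1
E (Alice): max(8, 1) = 8
Root (Bob): min(9, 8) = 8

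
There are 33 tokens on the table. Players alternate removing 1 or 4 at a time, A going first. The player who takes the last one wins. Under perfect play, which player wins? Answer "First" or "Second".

i:   0  1  2  3  4  5  6  7  8  9 10 11 12 13 14 15 16 17 18 19 20 21 22 23 24 25 26 27 28 29 30 31 32 33
     L  W  L  W  W  L  W  L  W  W  L  W  L  W  W  L  W  L  W  W  L  W  L  W  W  L  W  L  W  W  L  W  L  W
Position 33 is W, so the first player wins.

First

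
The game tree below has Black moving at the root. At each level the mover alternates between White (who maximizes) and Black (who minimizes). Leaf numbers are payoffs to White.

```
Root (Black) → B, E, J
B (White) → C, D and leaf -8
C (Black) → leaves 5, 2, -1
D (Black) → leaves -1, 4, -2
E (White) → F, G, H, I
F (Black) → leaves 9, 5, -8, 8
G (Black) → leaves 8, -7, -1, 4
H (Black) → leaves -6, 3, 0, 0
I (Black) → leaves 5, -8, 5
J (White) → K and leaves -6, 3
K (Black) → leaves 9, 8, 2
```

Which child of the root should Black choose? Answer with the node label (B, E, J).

E

C (Black): min(5, 2, -1) = -1
D (Black): min(-1, 4, -2) = -2
B (White): max(-1, -2, -8) = -1
F (Black): min(9, 5, -8, 8) = -8
G (Black): min(8, -7, -1, 4) = -7
H (Black): min(-6, 3, 0, 0) = -6
I (Black): min(5, -8, 5) = -8
E (White): max(-8, -7, -6, -8) = -6
K (Black): min(9, 8, 2) = 2
J (White): max(2, -6, 3) = 3
Root (Black): min(-1, -6, 3) = -6
Black picks the child with the lowest value: E (value -6).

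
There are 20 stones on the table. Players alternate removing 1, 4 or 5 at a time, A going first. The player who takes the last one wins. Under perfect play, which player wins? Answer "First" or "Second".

First

Positions where the player to move wins (W) vs loses (L):
i:   0  1  2  3  4  5  6  7  8  9 10 11 12 13 14 15 16 17 18 19 20
     L  W  L  W  W  W  W  W  L  W  L  W  W  W  W  W  L  W  L  W  W
Position 20 is W, so the first player wins.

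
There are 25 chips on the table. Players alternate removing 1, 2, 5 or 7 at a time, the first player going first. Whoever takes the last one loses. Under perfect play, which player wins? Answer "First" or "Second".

Mark each pile size as W (mover wins) or L (mover loses):
i:   0  1  2  3  4  5  6  7  8  9 10 11 12 13 14 15 16 17 18 19 20 21 22 23 24 25
     W  L  W  W  L  W  W  L  W  W  L  W  W  L  W  W  L  W  W  L  W  W  L  W  W  L
Position 25 is L, so the second player wins.

Second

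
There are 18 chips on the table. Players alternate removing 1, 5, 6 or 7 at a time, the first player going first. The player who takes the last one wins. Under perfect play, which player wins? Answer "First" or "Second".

First

W/L table (W = player to move can force a win):
i:   0  1  2  3  4  5  6  7  8  9 10 11 12 13 14 15 16 17 18
     L  W  L  W  L  W  W  W  W  W  W  W  L  W  L  W  L  W  W
Position 18 is W, so the first player wins.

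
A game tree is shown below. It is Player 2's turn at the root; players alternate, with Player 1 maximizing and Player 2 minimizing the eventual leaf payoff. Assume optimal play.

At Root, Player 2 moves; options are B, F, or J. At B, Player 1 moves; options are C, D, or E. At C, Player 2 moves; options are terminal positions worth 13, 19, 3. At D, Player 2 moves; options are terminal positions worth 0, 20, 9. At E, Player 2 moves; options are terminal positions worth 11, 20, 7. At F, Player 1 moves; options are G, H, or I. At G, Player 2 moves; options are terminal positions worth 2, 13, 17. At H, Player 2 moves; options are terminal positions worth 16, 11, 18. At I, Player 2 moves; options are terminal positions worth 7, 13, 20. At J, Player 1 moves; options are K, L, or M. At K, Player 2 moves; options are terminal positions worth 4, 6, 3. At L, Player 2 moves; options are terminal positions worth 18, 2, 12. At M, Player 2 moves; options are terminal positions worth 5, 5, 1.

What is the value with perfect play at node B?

C: min(13, 19, 3) = 3
D: min(0, 20, 9) = 0
E: min(11, 20, 7) = 7
B: max(3, 0, 7) = 7

7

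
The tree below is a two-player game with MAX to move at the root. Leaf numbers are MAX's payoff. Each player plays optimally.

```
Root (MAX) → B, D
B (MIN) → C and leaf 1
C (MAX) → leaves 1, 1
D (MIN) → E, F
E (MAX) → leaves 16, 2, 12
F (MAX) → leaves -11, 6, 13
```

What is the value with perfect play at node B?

C: max(1, 1) = 1
B: min(1, 1) = 1

1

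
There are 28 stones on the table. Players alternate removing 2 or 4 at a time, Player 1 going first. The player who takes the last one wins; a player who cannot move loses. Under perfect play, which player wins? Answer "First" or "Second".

i:   0  1  2  3  4  5  6  7  8  9 10 11 12 13 14 15 16 17 18 19 20 21 22 23 24 25 26 27 28
     L  L  W  W  W  W  L  L  W  W  W  W  L  L  W  W  W  W  L  L  W  W  W  W  L  L  W  W  W
Position 28 is W, so the first player wins.

First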